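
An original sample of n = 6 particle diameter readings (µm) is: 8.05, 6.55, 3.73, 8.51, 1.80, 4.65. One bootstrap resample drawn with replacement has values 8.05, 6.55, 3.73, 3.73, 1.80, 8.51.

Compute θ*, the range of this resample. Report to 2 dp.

Range = 8.51 − 1.80 = 6.71

θ* = 6.71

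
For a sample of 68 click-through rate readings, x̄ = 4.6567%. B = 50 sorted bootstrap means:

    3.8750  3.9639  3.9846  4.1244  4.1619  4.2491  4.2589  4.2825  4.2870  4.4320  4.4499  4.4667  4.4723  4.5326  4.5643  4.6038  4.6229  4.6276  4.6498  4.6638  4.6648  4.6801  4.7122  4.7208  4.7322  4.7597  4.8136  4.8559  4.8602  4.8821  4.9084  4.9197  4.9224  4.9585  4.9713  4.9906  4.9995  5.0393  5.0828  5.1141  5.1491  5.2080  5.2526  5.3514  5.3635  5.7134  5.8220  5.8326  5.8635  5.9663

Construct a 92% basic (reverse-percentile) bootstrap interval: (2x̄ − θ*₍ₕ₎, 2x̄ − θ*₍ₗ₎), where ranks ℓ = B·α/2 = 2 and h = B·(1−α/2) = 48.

Percentile endpoints at ranks 2 and 48: θ*₍2₎ = 3.9639, θ*₍48₎ = 5.8326.
Basic interval reflects these around x̄:
  lower = 2 × 4.6567 − 5.8326 = 3.4808
  upper = 2 × 4.6567 − 3.9639 = 5.3495

(3.4808, 5.3495)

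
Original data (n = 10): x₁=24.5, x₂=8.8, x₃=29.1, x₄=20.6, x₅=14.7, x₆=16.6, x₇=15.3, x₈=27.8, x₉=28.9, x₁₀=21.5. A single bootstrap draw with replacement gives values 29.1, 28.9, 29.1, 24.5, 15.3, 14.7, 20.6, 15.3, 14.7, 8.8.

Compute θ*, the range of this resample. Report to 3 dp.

θ* = 20.300

Range = 29.1 − 8.8 = 20.300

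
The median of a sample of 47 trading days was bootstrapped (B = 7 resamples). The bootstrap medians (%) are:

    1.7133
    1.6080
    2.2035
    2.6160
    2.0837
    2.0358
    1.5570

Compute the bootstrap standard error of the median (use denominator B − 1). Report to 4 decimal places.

Bootstrap SE is the standard deviation of the 7 replicate medians.
Mean of replicates: (1.7133 + 1.6080 + 2.2035 + 2.6160 + 2.0837 + 2.0358 + 1.5570) / 7 = 13.81730 / 7 = 1.97390
Sum of squared deviations: (−0.26060)² + (−0.36590)² + (+0.22960)² + (+0.64210)² + (+0.10980)² + (+0.06190)² + (−0.41690)² = 0.85650
Variance = 0.85650 / 6 = 0.14275
SE* = √0.14275

SE* = 0.3778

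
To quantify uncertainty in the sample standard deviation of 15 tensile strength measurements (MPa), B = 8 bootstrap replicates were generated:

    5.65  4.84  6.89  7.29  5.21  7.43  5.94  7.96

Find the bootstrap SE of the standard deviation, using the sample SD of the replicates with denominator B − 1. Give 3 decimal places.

SE* = 1.143

Bootstrap SE is the standard deviation of the 8 replicate standard deviations.
Mean of replicates: (5.65 + 4.84 + 6.89 + 7.29 + 5.21 + 7.43 + 5.94 + 7.96) / 8 = 51.2100 / 8 = 6.4013
Sum of squared deviations: (−0.7512)² + (−1.5613)² + (+0.4887)² + (+0.8887)² + (−1.1913)² + (+1.0287)² + (−0.4612)² + (+1.5587)² = 9.1505
Variance = 9.1505 / 7 = 1.3072
SE* = √1.3072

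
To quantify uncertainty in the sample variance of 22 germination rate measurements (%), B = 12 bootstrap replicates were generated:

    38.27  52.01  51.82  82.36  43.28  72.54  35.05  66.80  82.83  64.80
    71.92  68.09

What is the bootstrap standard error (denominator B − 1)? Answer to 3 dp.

SE* = 16.383

Bootstrap SE is the standard deviation of the 12 replicate variances.
Mean of replicates: (38.27 + 52.01 + 51.82 + 82.36 + 43.28 + 72.54 + 35.05 + 66.80 + 82.83 + 64.80 + 71.92 + 68.09) / 12 = 729.7700 / 12 = 60.8142
Sum of squared deviations: (−22.5442)² + (−8.8042)² + (−8.9942)² + (+21.5458)² + (−17.5342)² + (+11.7258)² + (−25.7642)² + (+5.9858)² + (+22.0158)² + (+3.9858)² + (+11.1058)² + (+7.2758)² = 2952.2965
Variance = 2952.2965 / 11 = 268.3906
SE* = √268.3906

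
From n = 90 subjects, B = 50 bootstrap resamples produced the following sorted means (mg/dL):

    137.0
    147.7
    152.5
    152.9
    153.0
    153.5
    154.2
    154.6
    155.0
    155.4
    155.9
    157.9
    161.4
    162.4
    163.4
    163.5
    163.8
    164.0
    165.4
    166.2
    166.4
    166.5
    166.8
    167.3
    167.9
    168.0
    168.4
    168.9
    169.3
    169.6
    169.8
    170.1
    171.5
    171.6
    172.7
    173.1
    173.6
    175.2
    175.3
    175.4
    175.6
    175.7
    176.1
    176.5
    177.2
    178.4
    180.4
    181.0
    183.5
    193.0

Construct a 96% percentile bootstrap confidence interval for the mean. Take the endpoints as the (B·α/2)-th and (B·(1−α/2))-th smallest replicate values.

(137.0, 183.5)

α = 0.04; lower rank = 50 × 0.020 = 1; upper rank = 50 × 0.980 = 49.
The 1st smallest replicate is 137.0; the 49th is 183.5.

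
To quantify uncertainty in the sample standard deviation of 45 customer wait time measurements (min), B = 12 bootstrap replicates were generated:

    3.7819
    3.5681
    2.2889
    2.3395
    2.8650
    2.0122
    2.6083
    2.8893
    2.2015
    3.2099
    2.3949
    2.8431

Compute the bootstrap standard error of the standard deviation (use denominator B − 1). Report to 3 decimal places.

SE* = 0.553

Bootstrap SE is the standard deviation of the 12 replicate standard deviations.
Mean of replicates: (3.7819 + 3.5681 + 2.2889 + 2.3395 + 2.8650 + 2.0122 + 2.6083 + 2.8893 + 2.2015 + 3.2099 + 2.3949 + 2.8431) / 12 = 33.00260 / 12 = 2.75022
Sum of squared deviations: (+1.03168)² + (+0.81788)² + (−0.46132)² + (−0.41072)² + (+0.11478)² + (−0.73802)² + (−0.14192)² + (+0.13908)² + (−0.54872)² + (+0.45968)² + (−0.35532)² + (+0.09288)² = 3.35941
Variance = 3.35941 / 11 = 0.30540
SE* = √0.30540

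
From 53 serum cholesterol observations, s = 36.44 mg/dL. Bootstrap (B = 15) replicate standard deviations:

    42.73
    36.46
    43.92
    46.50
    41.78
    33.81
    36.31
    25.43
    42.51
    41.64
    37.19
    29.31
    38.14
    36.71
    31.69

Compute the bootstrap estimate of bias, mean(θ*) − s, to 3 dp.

mean(θ*) = (42.73 + 36.46 + 43.92 + 46.50 + 41.78 + 33.81 + 36.31 + 25.43 + 42.51 + 41.64 + 37.19 + 29.31 + 38.14 + 36.71 + 31.69) / 15 = 37.6087
bias = 37.6087 − 36.44

bias = +1.169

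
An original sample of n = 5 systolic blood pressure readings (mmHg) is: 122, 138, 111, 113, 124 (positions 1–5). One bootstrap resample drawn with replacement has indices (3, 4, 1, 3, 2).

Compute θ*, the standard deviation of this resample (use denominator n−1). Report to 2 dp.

Resample values: 111, 113, 122, 111, 138.
Mean = 119.0000; sum of squared deviations = 534.0000
s² = 534.0000 / 4 = 133.5000
s = √133.5000 = 11.55

θ* = 11.55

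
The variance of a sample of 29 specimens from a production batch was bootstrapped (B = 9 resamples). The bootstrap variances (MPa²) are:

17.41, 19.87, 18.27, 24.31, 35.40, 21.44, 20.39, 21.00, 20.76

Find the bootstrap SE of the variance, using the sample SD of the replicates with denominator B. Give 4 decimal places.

Bootstrap SE is the standard deviation of the 9 replicate variances.
Mean of replicates: (17.41 + 19.87 + 18.27 + 24.31 + 35.40 + 21.44 + 20.39 + 21.00 + 20.76) / 9 = 198.85000 / 9 = 22.09444
Sum of squared deviations: (−4.68444)² + (−2.22444)² + (−3.82444)² + (+2.21556)² + (+13.30556)² + (−0.65444)² + (−1.70444)² + (−1.09444)² + (−1.33444)² = 229.77702
Variance = 229.77702 / 9 = 25.53078
SE* = √25.53078

SE* = 5.0528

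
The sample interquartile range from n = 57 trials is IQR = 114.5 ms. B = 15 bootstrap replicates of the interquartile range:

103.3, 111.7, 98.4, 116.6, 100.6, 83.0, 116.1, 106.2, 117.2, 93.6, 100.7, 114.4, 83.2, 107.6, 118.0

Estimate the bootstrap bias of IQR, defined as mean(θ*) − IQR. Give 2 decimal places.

mean(θ*) = (103.3 + 111.7 + 98.4 + 116.6 + 100.6 + 83.0 + 116.1 + 106.2 + 117.2 + 93.6 + 100.7 + 114.4 + 83.2 + 107.6 + 118.0) / 15 = 104.707
bias = 104.707 − 114.5

bias = −9.79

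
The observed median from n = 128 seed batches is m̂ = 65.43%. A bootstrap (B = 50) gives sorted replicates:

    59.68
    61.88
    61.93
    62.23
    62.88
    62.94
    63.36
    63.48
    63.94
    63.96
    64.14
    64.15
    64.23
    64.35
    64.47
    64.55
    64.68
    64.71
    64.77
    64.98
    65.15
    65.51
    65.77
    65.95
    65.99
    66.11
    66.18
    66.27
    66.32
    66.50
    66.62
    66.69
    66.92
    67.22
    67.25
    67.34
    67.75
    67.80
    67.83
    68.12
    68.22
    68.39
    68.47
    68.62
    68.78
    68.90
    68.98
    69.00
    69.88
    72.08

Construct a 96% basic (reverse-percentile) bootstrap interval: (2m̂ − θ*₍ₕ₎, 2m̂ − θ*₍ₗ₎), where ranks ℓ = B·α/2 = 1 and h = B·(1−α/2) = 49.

(60.98, 71.18)

Percentile endpoints at ranks 1 and 49: θ*₍1₎ = 59.68, θ*₍49₎ = 69.88.
Basic interval reflects these around m̂:
  lower = 2 × 65.43 − 69.88 = 60.98
  upper = 2 × 65.43 − 59.68 = 71.18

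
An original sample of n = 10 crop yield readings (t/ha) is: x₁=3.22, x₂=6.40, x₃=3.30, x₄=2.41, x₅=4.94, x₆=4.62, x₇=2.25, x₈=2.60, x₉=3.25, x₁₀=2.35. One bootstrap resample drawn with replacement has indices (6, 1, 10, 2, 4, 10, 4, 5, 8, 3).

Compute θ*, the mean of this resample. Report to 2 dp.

θ* = 3.46

Resample values: 4.62, 3.22, 2.35, 6.40, 2.41, 2.35, 2.41, 4.94, 2.60, 3.30.
Mean = (4.62 + 3.22 + 2.35 + 6.40 + 2.41 + 2.35 + 2.41 + 4.94 + 2.60 + 3.30) / 10 = 34.600 / 10 = 3.46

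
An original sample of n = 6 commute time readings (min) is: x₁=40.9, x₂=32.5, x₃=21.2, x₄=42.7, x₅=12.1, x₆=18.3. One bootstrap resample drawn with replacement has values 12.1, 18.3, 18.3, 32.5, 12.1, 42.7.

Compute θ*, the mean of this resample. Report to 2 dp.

Mean = (12.1 + 18.3 + 18.3 + 32.5 + 12.1 + 42.7) / 6 = 136.00 / 6 = 22.67

θ* = 22.67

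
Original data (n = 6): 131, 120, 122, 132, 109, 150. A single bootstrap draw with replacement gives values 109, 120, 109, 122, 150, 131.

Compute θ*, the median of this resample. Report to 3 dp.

Sorted: 109, 109, 120, 122, 131, 150
Median = average of the two middle values = 121.000

θ* = 121.000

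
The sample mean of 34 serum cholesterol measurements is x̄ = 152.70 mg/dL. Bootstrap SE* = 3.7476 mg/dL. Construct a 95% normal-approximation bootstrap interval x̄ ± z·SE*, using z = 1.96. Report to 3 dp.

(145.355, 160.045)

Margin = 1.96 × 3.7476 = 7.3453
Interval: 152.70 ± 7.3453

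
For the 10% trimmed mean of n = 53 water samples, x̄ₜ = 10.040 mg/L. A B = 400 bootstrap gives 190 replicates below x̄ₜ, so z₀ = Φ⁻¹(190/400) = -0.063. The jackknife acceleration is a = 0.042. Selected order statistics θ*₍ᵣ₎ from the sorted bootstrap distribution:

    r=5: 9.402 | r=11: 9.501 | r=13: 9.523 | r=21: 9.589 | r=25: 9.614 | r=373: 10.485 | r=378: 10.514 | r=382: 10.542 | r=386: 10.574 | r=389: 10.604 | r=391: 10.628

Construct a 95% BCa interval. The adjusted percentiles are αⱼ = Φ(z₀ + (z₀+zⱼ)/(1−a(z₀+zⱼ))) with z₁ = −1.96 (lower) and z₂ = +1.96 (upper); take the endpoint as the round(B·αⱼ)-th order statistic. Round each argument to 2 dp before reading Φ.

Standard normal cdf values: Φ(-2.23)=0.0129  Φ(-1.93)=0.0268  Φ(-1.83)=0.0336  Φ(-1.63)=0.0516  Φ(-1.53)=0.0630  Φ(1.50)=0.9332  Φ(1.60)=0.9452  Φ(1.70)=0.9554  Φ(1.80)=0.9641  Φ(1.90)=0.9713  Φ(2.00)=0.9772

(9.501, 10.628)

Lower: z₀ + z₁ = -0.063 + (-1.960) = -2.023; 1 − a(z₀+z₁) = 1 − (0.042)(-2.023) = 1.0850; argument = -0.063 + (-2.023)/1.0850 = -1.9276 → -1.93.
α₁ = Φ(-1.93) = 0.0268; rank = round(400 × 0.0268) = 11; θ*₍11₎ = 9.501.
Upper: z₀ + z₂ = 1.897; 1 − a(z₀+z₂) = 0.9203; argument = 1.9982 → 2.00; α₂ = 0.9772; rank = 391; θ*₍391₎ = 10.628.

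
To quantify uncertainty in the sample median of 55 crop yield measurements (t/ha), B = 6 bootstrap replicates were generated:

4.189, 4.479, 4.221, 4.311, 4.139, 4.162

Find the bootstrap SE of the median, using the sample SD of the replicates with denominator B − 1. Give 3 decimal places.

Bootstrap SE is the standard deviation of the 6 replicate medians.
Mean of replicates: (4.189 + 4.479 + 4.221 + 4.311 + 4.139 + 4.162) / 6 = 25.5010 / 6 = 4.2502
Sum of squared deviations: (−0.0612)² + (+0.2288)² + (−0.0292)² + (+0.0608)² + (−0.1112)² + (−0.0882)² = 0.0808
Variance = 0.0808 / 5 = 0.0162
SE* = √0.0162

SE* = 0.127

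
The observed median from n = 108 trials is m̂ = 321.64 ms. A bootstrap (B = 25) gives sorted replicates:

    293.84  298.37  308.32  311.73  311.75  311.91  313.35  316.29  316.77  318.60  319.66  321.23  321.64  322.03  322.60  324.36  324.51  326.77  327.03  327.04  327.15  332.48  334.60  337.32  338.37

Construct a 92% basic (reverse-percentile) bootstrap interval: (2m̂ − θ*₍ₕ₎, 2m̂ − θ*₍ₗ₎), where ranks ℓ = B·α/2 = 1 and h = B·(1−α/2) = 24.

Percentile endpoints at ranks 1 and 24: θ*₍1₎ = 293.84, θ*₍24₎ = 337.32.
Basic interval reflects these around m̂:
  lower = 2 × 321.64 − 337.32 = 305.96
  upper = 2 × 321.64 − 293.84 = 349.44

(305.96, 349.44)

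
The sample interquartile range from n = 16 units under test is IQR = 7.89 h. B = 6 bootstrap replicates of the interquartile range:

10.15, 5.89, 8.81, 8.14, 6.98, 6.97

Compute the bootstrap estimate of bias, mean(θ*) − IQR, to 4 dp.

mean(θ*) = (10.15 + 5.89 + 8.81 + 8.14 + 6.98 + 6.97) / 6 = 7.82333
bias = 7.82333 − 7.89

bias = −0.0667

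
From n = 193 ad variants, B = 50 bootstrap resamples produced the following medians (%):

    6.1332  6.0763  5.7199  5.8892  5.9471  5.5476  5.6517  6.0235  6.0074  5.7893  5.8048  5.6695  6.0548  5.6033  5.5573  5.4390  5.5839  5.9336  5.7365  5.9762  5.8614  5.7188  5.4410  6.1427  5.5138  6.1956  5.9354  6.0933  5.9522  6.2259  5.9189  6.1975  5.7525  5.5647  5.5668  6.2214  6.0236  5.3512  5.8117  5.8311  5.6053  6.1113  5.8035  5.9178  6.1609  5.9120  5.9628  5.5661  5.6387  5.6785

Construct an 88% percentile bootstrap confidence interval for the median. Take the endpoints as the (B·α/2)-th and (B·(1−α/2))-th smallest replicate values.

(5.4410, 6.1956)

Sorted replicates: 5.3512, 5.4390, 5.4410, 5.5138, 5.5476, 5.5573, 5.5647, 5.5661, 5.5668, 5.5839, 5.6033, 5.6053, 5.6387, 5.6517, 5.6695, 5.6785, 5.7188, 5.7199, 5.7365, 5.7525, 5.7893, 5.8035, 5.8048, 5.8117, 5.8311, 5.8614, 5.8892, 5.9120, 5.9178, 5.9189, 5.9336, 5.9354, 5.9471, 5.9522, 5.9628, 5.9762, 6.0074, 6.0235, 6.0236, 6.0548, 6.0763, 6.0933, 6.1113, 6.1332, 6.1427, 6.1609, 6.1956, 6.1975, 6.2214, 6.2259
α = 0.12; lower rank = 50 × 0.060 = 3; upper rank = 50 × 0.940 = 47.
The 3rd smallest replicate is 5.4410; the 47th is 6.1956.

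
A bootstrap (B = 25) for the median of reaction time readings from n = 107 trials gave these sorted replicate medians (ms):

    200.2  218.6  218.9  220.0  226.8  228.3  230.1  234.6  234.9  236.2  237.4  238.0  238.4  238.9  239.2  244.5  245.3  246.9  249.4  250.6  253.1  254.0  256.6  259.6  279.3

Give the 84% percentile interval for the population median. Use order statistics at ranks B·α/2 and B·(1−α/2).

(218.6, 256.6)

α = 0.16; lower rank = 25 × 0.080 = 2; upper rank = 25 × 0.920 = 23.
The 2nd smallest replicate is 218.6; the 23rd is 256.6.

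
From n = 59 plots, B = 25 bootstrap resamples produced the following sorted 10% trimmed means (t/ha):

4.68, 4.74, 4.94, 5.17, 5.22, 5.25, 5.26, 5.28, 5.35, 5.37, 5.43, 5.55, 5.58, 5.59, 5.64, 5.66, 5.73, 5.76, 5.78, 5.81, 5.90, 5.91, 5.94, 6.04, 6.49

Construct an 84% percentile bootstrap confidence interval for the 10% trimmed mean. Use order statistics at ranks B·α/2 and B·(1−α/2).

(4.74, 5.94)

α = 0.16; lower rank = 25 × 0.080 = 2; upper rank = 25 × 0.920 = 23.
The 2nd smallest replicate is 4.74; the 23rd is 5.94.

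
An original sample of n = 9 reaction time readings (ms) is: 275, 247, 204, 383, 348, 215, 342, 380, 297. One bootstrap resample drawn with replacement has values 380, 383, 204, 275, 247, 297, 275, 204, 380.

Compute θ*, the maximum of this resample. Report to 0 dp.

Maximum = 383

θ* = 383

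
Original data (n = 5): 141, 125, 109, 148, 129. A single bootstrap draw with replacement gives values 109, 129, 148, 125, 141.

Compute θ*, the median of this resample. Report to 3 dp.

Sorted: 109, 125, 129, 141, 148
Median = middle value = 129.000

θ* = 129.000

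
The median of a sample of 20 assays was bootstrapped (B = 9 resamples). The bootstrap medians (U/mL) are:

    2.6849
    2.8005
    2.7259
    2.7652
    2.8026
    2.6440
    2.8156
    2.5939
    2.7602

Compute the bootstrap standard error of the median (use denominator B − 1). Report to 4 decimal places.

Bootstrap SE is the standard deviation of the 9 replicate medians.
Mean of replicates: (2.6849 + 2.8005 + 2.7259 + 2.7652 + 2.8026 + 2.6440 + 2.8156 + 2.5939 + 2.7602) / 9 = 24.592800 / 9 = 2.732533
Sum of squared deviations: (−0.047633)² + (+0.067967)² + (−0.006633)² + (+0.032667)² + (+0.070067)² + (−0.088533)² + (+0.083067)² + (−0.138633)² + (+0.027667)² = 0.047632
Variance = 0.047632 / 8 = 0.005954
SE* = √0.005954

SE* = 0.0772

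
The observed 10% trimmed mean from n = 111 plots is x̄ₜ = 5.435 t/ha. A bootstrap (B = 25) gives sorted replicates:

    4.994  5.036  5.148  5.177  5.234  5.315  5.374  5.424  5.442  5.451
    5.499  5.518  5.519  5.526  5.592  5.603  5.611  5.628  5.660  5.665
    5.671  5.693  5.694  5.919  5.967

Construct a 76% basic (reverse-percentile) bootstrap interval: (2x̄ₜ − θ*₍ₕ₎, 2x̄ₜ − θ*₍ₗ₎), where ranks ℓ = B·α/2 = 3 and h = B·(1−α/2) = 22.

Percentile endpoints at ranks 3 and 22: θ*₍3₎ = 5.148, θ*₍22₎ = 5.693.
Basic interval reflects these around x̄ₜ:
  lower = 2 × 5.435 − 5.693 = 5.177
  upper = 2 × 5.435 − 5.148 = 5.722

(5.177, 5.722)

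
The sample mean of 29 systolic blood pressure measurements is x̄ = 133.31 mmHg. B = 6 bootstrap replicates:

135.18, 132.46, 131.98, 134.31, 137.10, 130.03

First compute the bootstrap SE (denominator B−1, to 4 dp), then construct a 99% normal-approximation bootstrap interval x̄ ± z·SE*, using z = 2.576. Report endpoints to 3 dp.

Mean of replicates = 133.5100; sum of squared deviations = 31.8708; SE* = √(31.8708/5) = 2.5247
Margin = 2.576 × 2.5247 = 6.5036
Interval: 133.31 ± 6.5036

(126.806, 139.814)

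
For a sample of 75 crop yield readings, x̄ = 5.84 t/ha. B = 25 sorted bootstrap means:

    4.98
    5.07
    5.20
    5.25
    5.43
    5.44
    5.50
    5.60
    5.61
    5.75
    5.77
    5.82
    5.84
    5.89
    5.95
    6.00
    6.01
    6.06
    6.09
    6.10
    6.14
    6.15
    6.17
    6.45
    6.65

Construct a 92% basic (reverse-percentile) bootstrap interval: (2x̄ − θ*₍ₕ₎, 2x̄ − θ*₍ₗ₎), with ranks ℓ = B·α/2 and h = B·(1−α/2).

Percentile endpoints at ranks 1 and 24: θ*₍1₎ = 4.98, θ*₍24₎ = 6.45.
Basic interval reflects these around x̄:
  lower = 2 × 5.84 − 6.45 = 5.23
  upper = 2 × 5.84 − 4.98 = 6.70

(5.23, 6.70)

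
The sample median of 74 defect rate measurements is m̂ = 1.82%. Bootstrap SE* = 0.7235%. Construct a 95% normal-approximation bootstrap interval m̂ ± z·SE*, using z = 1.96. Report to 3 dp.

Margin = 1.96 × 0.7235 = 1.4181
Interval: 1.82 ± 1.4181

(0.402, 3.238)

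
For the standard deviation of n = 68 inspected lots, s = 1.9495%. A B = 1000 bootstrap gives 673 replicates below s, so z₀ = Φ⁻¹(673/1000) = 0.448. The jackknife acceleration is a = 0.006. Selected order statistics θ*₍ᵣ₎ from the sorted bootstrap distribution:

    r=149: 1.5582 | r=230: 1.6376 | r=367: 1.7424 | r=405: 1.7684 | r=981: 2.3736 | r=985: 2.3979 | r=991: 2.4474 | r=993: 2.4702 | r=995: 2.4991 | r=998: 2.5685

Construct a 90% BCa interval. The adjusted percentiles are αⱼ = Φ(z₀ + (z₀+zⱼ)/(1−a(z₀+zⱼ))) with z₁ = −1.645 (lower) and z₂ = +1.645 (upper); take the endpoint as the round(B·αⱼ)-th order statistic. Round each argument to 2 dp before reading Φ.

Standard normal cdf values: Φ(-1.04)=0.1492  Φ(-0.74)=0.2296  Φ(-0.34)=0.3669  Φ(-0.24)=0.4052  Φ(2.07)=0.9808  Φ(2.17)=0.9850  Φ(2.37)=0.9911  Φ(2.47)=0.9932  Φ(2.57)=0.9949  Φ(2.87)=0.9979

(1.6376, 2.4991)

Lower: z₀ + z₁ = 0.448 + (-1.645) = -1.197; 1 − a(z₀+z₁) = 1 − (0.006)(-1.197) = 1.0072; argument = 0.448 + (-1.197)/1.0072 = -0.7405 → -0.74.
α₁ = Φ(-0.74) = 0.2296; rank = round(1000 × 0.2296) = 230; θ*₍230₎ = 1.6376.
Upper: z₀ + z₂ = 2.093; 1 − a(z₀+z₂) = 0.9874; argument = 2.5676 → 2.57; α₂ = 0.9949; rank = 995; θ*₍995₎ = 2.4991.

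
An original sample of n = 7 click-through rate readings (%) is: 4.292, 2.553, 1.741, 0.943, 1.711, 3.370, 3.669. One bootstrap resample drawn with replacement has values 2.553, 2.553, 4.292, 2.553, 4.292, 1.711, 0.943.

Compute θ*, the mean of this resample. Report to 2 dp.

θ* = 2.70

Mean = (2.553 + 2.553 + 4.292 + 2.553 + 4.292 + 1.711 + 0.943) / 7 = 18.8970 / 7 = 2.70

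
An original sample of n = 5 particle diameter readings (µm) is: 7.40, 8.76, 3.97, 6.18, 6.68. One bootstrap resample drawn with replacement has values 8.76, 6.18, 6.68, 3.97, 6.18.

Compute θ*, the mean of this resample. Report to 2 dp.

Mean = (8.76 + 6.18 + 6.68 + 3.97 + 6.18) / 5 = 31.770 / 5 = 6.35

θ* = 6.35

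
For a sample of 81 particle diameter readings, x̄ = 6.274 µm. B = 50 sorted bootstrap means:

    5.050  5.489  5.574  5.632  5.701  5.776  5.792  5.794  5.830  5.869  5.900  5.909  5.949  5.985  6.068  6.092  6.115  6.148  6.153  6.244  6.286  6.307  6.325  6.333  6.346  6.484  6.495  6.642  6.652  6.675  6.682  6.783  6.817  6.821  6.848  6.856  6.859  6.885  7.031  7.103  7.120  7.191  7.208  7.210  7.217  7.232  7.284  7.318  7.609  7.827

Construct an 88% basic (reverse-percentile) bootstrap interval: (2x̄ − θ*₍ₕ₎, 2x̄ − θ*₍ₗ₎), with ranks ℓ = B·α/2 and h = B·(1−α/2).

Percentile endpoints at ranks 3 and 47: θ*₍3₎ = 5.574, θ*₍47₎ = 7.284.
Basic interval reflects these around x̄:
  lower = 2 × 6.274 − 7.284 = 5.264
  upper = 2 × 6.274 − 5.574 = 6.974

(5.264, 6.974)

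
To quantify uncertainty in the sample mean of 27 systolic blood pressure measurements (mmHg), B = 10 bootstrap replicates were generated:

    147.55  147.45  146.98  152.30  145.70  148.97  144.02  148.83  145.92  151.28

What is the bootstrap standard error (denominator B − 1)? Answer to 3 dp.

Bootstrap SE is the standard deviation of the 10 replicate means.
Mean of replicates: (147.55 + 147.45 + 146.98 + 152.30 + 145.70 + 148.97 + 144.02 + 148.83 + 145.92 + 151.28) / 10 = 1479.0000 / 10 = 147.9000
Sum of squared deviations: (−0.3500)² + (−0.4500)² + (−0.9200)² + (+4.4000)² + (−2.2000)² + (+1.0700)² + (−3.8800)² + (+0.9300)² + (−1.9800)² + (+3.3800)² = 57.7804
Variance = 57.7804 / 9 = 6.4200
SE* = √6.4200

SE* = 2.534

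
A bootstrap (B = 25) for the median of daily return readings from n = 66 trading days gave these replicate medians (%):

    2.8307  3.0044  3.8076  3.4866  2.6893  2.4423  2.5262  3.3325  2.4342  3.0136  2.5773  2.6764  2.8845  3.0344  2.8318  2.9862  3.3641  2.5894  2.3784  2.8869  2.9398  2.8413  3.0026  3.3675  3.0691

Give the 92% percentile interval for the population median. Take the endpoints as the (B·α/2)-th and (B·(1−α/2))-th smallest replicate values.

Sorted replicates: 2.3784, 2.4342, 2.4423, 2.5262, 2.5773, 2.5894, 2.6764, 2.6893, 2.8307, 2.8318, 2.8413, 2.8845, 2.8869, 2.9398, 2.9862, 3.0026, 3.0044, 3.0136, 3.0344, 3.0691, 3.3325, 3.3641, 3.3675, 3.4866, 3.8076
α = 0.08; lower rank = 25 × 0.040 = 1; upper rank = 25 × 0.960 = 24.
The 1st smallest replicate is 2.3784; the 24th is 3.4866.

(2.3784, 3.4866)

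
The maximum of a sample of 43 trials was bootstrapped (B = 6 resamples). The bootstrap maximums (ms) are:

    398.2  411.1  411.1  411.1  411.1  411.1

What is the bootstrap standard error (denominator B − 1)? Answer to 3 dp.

SE* = 5.266

Bootstrap SE is the standard deviation of the 6 replicate maximums.
Mean of replicates: (398.2 + 411.1 + 411.1 + 411.1 + 411.1 + 411.1) / 6 = 2453.7000 / 6 = 408.9500
Sum of squared deviations: (−10.7500)² + (+2.1500)² + (+2.1500)² + (+2.1500)² + (+2.1500)² + (+2.1500)² = 138.6750
Variance = 138.6750 / 5 = 27.7350
SE* = √27.7350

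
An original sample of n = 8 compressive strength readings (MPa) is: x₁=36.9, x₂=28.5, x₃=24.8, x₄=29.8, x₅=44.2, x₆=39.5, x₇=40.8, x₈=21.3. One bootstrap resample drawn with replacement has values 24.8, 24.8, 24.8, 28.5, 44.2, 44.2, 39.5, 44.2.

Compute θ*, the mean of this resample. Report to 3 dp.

Mean = (24.8 + 24.8 + 24.8 + 28.5 + 44.2 + 44.2 + 39.5 + 44.2) / 8 = 275.00 / 8 = 34.375

θ* = 34.375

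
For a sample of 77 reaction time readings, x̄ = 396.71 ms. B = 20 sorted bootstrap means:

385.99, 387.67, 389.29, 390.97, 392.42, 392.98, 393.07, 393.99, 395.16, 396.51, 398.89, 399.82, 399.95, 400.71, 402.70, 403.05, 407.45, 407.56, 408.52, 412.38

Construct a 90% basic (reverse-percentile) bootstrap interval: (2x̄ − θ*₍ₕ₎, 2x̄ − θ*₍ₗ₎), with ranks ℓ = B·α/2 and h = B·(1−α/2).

Percentile endpoints at ranks 1 and 19: θ*₍1₎ = 385.99, θ*₍19₎ = 408.52.
Basic interval reflects these around x̄:
  lower = 2 × 396.71 − 408.52 = 384.90
  upper = 2 × 396.71 − 385.99 = 407.43

(384.90, 407.43)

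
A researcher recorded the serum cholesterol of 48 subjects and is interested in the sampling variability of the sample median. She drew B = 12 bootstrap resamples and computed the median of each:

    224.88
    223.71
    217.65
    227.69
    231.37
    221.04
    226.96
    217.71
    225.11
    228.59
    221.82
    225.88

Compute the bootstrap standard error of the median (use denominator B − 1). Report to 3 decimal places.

SE* = 4.212

Bootstrap SE is the standard deviation of the 12 replicate medians.
Mean of replicates: (224.88 + 223.71 + 217.65 + 227.69 + 231.37 + 221.04 + 226.96 + 217.71 + 225.11 + 228.59 + 221.82 + 225.88) / 12 = 2692.4100 / 12 = 224.3675
Sum of squared deviations: (+0.5125)² + (−0.6575)² + (−6.7175)² + (+3.3225)² + (+7.0025)² + (−3.3275)² + (+2.5925)² + (−6.6575)² + (+0.7425)² + (+4.2225)² + (−2.5475)² + (+1.5125)² = 195.1676
Variance = 195.1676 / 11 = 17.7425
SE* = √17.7425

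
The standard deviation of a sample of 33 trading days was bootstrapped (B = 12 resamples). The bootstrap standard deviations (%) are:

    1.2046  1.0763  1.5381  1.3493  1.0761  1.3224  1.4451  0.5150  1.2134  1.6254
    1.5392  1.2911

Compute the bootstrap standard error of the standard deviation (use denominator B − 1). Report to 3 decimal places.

SE* = 0.296

Bootstrap SE is the standard deviation of the 12 replicate standard deviations.
Mean of replicates: (1.2046 + 1.0763 + 1.5381 + 1.3493 + 1.0761 + 1.3224 + 1.4451 + 0.5150 + 1.2134 + 1.6254 + 1.5392 + 1.2911) / 12 = 15.19600 / 12 = 1.26633
Sum of squared deviations: (−0.06173)² + (−0.19003)² + (+0.27177)² + (+0.08297)² + (−0.19023)² + (+0.05607)² + (+0.17877)² + (−0.75133)² + (−0.05293)² + (+0.35907)² + (+0.27287)² + (+0.02477)² = 0.96326
Variance = 0.96326 / 11 = 0.08757
SE* = √0.08757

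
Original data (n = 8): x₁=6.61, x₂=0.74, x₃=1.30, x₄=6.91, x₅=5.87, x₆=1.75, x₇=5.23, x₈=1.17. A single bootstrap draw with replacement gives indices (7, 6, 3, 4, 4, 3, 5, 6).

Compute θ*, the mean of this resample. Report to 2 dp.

θ* = 3.88

Resample values: 5.23, 1.75, 1.30, 6.91, 6.91, 1.30, 5.87, 1.75.
Mean = (5.23 + 1.75 + 1.30 + 6.91 + 6.91 + 1.30 + 5.87 + 1.75) / 8 = 31.020 / 8 = 3.88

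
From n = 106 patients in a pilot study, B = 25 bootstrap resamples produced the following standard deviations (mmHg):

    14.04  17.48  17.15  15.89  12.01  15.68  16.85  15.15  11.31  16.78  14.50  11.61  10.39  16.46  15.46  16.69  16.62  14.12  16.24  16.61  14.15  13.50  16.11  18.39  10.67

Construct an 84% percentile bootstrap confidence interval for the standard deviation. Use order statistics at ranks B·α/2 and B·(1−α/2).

(10.67, 17.15)

Sorted replicates: 10.39, 10.67, 11.31, 11.61, 12.01, 13.50, 14.04, 14.12, 14.15, 14.50, 15.15, 15.46, 15.68, 15.89, 16.11, 16.24, 16.46, 16.61, 16.62, 16.69, 16.78, 16.85, 17.15, 17.48, 18.39
α = 0.16; lower rank = 25 × 0.080 = 2; upper rank = 25 × 0.920 = 23.
The 2nd smallest replicate is 10.67; the 23rd is 17.15.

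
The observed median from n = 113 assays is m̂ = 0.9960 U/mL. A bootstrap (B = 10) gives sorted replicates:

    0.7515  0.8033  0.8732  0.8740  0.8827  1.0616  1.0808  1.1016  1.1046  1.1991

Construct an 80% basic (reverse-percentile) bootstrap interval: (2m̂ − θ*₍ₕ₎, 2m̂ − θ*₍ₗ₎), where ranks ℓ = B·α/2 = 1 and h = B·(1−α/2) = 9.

(0.8874, 1.2405)

Percentile endpoints at ranks 1 and 9: θ*₍1₎ = 0.7515, θ*₍9₎ = 1.1046.
Basic interval reflects these around m̂:
  lower = 2 × 0.9960 − 1.1046 = 0.8874
  upper = 2 × 0.9960 − 0.7515 = 1.2405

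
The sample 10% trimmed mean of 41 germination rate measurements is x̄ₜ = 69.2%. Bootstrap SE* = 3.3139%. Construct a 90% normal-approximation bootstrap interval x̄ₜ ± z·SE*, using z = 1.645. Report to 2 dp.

Margin = 1.645 × 3.3139 = 5.451
Interval: 69.2 ± 5.451

(63.75, 74.65)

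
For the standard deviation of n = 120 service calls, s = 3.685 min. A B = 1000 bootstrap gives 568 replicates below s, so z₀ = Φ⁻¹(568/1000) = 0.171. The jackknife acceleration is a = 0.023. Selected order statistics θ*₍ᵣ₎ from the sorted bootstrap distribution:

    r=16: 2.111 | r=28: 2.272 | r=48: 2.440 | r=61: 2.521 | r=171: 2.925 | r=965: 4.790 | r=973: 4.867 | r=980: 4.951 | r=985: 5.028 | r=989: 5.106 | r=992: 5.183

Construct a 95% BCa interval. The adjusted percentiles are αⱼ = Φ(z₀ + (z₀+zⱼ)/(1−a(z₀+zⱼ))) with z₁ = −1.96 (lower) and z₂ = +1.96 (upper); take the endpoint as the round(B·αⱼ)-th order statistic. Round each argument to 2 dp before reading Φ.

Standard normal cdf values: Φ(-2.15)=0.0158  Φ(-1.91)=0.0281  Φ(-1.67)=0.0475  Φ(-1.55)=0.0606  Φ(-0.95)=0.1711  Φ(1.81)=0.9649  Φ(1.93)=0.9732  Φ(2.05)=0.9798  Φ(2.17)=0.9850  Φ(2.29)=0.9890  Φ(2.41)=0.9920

(2.521, 5.183)

Lower: z₀ + z₁ = 0.171 + (-1.960) = -1.789; 1 − a(z₀+z₁) = 1 − (0.023)(-1.789) = 1.0411; argument = 0.171 + (-1.789)/1.0411 = -1.5473 → -1.55.
α₁ = Φ(-1.55) = 0.0606; rank = round(1000 × 0.0606) = 61; θ*₍61₎ = 2.521.
Upper: z₀ + z₂ = 2.131; 1 − a(z₀+z₂) = 0.9510; argument = 2.4118 → 2.41; α₂ = 0.9920; rank = 992; θ*₍992₎ = 5.183.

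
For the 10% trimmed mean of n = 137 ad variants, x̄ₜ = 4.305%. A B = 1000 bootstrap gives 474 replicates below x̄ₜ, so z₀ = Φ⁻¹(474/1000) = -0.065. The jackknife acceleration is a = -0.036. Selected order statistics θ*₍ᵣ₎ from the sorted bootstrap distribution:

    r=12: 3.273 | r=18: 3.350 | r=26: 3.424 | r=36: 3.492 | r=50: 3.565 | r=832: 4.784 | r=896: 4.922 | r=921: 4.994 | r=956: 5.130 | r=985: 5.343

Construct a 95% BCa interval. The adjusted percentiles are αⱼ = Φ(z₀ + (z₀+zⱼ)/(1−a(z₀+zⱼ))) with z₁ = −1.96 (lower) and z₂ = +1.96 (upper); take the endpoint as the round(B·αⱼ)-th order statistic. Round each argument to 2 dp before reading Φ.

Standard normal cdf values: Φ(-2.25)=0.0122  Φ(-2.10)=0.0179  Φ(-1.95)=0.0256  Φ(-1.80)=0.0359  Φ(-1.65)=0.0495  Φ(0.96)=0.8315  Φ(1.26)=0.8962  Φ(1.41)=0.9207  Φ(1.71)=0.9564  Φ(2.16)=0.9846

(3.273, 5.130)

Lower: z₀ + z₁ = -0.065 + (-1.960) = -2.025; 1 − a(z₀+z₁) = 1 − (-0.036)(-2.025) = 0.9271; argument = -0.065 + (-2.025)/0.9271 = -2.2492 → -2.25.
α₁ = Φ(-2.25) = 0.0122; rank = round(1000 × 0.0122) = 12; θ*₍12₎ = 3.273.
Upper: z₀ + z₂ = 1.895; 1 − a(z₀+z₂) = 1.0682; argument = 1.7090 → 1.71; α₂ = 0.9564; rank = 956; θ*₍956₎ = 5.130.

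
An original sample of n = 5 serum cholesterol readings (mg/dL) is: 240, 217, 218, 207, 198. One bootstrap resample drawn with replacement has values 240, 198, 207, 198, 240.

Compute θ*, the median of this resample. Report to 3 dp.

θ* = 207.000

Sorted: 198, 198, 207, 240, 240
Median = middle value = 207.000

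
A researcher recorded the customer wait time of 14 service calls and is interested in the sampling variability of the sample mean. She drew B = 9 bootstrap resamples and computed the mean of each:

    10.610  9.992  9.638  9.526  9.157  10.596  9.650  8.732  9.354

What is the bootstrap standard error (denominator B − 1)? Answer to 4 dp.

SE* = 0.6229

Bootstrap SE is the standard deviation of the 9 replicate means.
Mean of replicates: (10.610 + 9.992 + 9.638 + 9.526 + 9.157 + 10.596 + 9.650 + 8.732 + 9.354) / 9 = 87.25500 / 9 = 9.69500
Sum of squared deviations: (+0.91500)² + (+0.29700)² + (−0.05700)² + (−0.16900)² + (−0.53800)² + (+0.90100)² + (−0.04500)² + (−0.96300)² + (−0.34100)² = 3.10416
Variance = 3.10416 / 8 = 0.38802
SE* = √0.38802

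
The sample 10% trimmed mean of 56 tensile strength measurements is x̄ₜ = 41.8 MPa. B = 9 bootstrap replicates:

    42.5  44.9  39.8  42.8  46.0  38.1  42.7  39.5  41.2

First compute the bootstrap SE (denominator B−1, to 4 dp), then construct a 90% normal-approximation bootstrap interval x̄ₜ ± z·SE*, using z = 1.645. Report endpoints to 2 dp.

(37.58, 46.02)

Mean of replicates = 41.9444; sum of squared deviations = 52.7022; SE* = √(52.7022/8) = 2.5667
Margin = 1.645 × 2.5667 = 4.222
Interval: 41.8 ± 4.222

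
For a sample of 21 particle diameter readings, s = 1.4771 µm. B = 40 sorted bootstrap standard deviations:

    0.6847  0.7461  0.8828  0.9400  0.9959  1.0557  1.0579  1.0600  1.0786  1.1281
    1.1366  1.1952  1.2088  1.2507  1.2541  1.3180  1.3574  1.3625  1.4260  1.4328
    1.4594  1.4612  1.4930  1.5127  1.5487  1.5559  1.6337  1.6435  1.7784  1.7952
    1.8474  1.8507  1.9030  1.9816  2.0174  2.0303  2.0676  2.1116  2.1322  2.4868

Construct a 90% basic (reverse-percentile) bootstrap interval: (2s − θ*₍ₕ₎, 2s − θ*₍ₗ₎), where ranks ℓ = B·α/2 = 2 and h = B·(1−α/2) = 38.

Percentile endpoints at ranks 2 and 38: θ*₍2₎ = 0.7461, θ*₍38₎ = 2.1116.
Basic interval reflects these around s:
  lower = 2 × 1.4771 − 2.1116 = 0.8426
  upper = 2 × 1.4771 − 0.7461 = 2.2081

(0.8426, 2.2081)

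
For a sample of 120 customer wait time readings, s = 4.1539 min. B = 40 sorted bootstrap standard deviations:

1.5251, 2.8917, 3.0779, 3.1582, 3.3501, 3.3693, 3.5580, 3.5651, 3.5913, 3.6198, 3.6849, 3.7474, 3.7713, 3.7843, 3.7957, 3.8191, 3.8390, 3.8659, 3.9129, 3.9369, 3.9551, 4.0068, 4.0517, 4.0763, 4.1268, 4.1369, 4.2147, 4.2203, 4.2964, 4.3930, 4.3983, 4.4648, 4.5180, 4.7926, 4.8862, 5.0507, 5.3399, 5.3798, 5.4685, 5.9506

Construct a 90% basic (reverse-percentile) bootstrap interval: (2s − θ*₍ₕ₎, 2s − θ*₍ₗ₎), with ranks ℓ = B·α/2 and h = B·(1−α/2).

Percentile endpoints at ranks 2 and 38: θ*₍2₎ = 2.8917, θ*₍38₎ = 5.3798.
Basic interval reflects these around s:
  lower = 2 × 4.1539 − 5.3798 = 2.9280
  upper = 2 × 4.1539 − 2.8917 = 5.4161

(2.9280, 5.4161)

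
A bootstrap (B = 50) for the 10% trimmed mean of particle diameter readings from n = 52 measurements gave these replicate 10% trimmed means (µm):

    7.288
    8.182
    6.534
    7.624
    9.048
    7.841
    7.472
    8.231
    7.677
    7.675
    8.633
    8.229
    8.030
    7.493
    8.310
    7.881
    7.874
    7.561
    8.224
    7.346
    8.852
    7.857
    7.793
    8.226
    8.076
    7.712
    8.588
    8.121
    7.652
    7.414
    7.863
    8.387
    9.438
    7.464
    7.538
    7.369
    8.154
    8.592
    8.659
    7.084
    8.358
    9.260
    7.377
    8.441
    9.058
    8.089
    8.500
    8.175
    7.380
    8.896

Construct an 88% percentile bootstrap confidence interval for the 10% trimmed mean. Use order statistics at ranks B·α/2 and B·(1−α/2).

Sorted replicates: 6.534, 7.084, 7.288, 7.346, 7.369, 7.377, 7.380, 7.414, 7.464, 7.472, 7.493, 7.538, 7.561, 7.624, 7.652, 7.675, 7.677, 7.712, 7.793, 7.841, 7.857, 7.863, 7.874, 7.881, 8.030, 8.076, 8.089, 8.121, 8.154, 8.175, 8.182, 8.224, 8.226, 8.229, 8.231, 8.310, 8.358, 8.387, 8.441, 8.500, 8.588, 8.592, 8.633, 8.659, 8.852, 8.896, 9.048, 9.058, 9.260, 9.438
α = 0.12; lower rank = 50 × 0.060 = 3; upper rank = 50 × 0.940 = 47.
The 3rd smallest replicate is 7.288; the 47th is 9.048.

(7.288, 9.048)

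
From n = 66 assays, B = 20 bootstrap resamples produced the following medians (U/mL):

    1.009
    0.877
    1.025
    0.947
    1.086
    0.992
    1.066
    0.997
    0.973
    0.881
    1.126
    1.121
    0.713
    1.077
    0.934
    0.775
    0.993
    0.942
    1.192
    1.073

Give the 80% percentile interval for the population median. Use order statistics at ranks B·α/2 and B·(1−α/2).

(0.775, 1.121)

Sorted replicates: 0.713, 0.775, 0.877, 0.881, 0.934, 0.942, 0.947, 0.973, 0.992, 0.993, 0.997, 1.009, 1.025, 1.066, 1.073, 1.077, 1.086, 1.121, 1.126, 1.192
α = 0.20; lower rank = 20 × 0.100 = 2; upper rank = 20 × 0.900 = 18.
The 2nd smallest replicate is 0.775; the 18th is 1.121.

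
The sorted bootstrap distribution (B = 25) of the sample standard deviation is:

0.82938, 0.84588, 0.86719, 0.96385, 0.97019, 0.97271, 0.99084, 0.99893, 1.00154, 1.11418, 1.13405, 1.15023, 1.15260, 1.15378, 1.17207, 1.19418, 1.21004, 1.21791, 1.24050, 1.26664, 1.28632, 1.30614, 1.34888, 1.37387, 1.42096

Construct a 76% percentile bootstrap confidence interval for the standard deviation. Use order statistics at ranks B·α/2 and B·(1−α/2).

α = 0.24; lower rank = 25 × 0.120 = 3; upper rank = 25 × 0.880 = 22.
The 3rd smallest replicate is 0.86719; the 22nd is 1.30614.

(0.86719, 1.30614)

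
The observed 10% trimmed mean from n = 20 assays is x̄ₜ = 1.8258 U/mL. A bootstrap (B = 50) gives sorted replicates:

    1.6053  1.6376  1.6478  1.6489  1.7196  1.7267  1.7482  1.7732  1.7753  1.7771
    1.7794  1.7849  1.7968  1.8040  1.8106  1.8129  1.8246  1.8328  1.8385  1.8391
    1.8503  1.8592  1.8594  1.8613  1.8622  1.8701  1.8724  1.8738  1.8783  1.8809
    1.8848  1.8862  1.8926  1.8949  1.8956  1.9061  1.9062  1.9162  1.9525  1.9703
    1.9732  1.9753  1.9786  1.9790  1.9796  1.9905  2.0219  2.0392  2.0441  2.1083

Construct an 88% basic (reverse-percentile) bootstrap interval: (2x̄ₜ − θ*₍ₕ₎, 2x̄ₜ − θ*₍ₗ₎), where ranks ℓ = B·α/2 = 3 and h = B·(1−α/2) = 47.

(1.6297, 2.0038)

Percentile endpoints at ranks 3 and 47: θ*₍3₎ = 1.6478, θ*₍47₎ = 2.0219.
Basic interval reflects these around x̄ₜ:
  lower = 2 × 1.8258 − 2.0219 = 1.6297
  upper = 2 × 1.8258 − 1.6478 = 2.0038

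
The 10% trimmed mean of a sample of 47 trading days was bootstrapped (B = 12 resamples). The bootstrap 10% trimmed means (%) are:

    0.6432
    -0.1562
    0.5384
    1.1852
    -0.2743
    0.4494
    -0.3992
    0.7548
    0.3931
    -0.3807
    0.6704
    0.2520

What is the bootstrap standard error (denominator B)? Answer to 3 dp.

SE* = 0.485

Bootstrap SE is the standard deviation of the 12 replicate 10% trimmed means.
Mean of replicates: (0.6432 + (-0.1562) + 0.5384 + 1.1852 + (-0.2743) + 0.4494 + (-0.3992) + 0.7548 + 0.3931 + (-0.3807) + 0.6704 + 0.2520) / 12 = 3.67610 / 12 = 0.30634
Sum of squared deviations: (+0.33686)² + (−0.46254)² + (+0.23206)² + (+0.87886)² + (−0.58064)² + (+0.14306)² + (−0.70554)² + (+0.44846)² + (+0.08676)² + (−0.68704)² + (+0.36406)² + (−0.05434)² = 2.82522
Variance = 2.82522 / 12 = 0.23544
SE* = √0.23544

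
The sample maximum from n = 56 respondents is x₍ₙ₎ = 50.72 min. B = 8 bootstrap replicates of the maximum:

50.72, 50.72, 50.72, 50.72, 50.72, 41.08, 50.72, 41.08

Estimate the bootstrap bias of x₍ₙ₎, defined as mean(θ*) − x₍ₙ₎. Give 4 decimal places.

bias = −2.4100

mean(θ*) = (50.72 + 50.72 + 50.72 + 50.72 + 50.72 + 41.08 + 50.72 + 41.08) / 8 = 48.31000
bias = 48.31000 − 50.72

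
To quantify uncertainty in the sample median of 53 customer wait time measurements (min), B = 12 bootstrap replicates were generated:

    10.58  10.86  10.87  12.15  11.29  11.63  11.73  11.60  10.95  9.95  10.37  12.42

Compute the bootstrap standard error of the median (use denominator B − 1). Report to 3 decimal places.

Bootstrap SE is the standard deviation of the 12 replicate medians.
Mean of replicates: (10.58 + 10.86 + 10.87 + 12.15 + 11.29 + 11.63 + 11.73 + 11.60 + 10.95 + 9.95 + 10.37 + 12.42) / 12 = 134.4000 / 12 = 11.2000
Sum of squared deviations: (−0.6200)² + (−0.3400)² + (−0.3300)² + (+0.9500)² + (+0.0900)² + (+0.4300)² + (+0.5300)² + (+0.4000)² + (−0.2500)² + (−1.2500)² + (−0.8300)² + (+1.2200)² = 5.9476
Variance = 5.9476 / 11 = 0.5407
SE* = √0.5407

SE* = 0.735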